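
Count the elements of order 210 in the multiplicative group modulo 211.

48

φ(211) = 211 − 1 = 210 = 2 · 3 · 5 · 7.
(Z/211Z)^× is cyclic (|G| = 210); a cyclic group of order m has exactly φ(d) elements of each order d | m, and none otherwise.
210 = 2 · 3 · 5 · 7 divides 210, and φ(210) = 48.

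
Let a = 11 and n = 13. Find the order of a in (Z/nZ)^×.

By Lagrange's theorem, ord_13(11) divides φ(13) = 13 − 1 = 12 = 2^2 · 3.
Divisors of 12: 1, 2, 3, 4, 6, 12.
Compute 11^d (mod 13) for the divisors d until we hit 1:
11^1 ≡ 11 (mod 13)
11^2 ≡ 4 (mod 13)
11^3 ≡ 5 (mod 13)
11^4 ≡ 3 (mod 13)
11^6 ≡ 12 (mod 13)
11^12 ≡ 1 (mod 13) ✓
Therefore the multiplicative order of 11 modulo 13 is 12.

12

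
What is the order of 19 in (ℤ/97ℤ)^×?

The order of 19 must divide φ(97) = 97 − 1 = 96 = 2^5 · 3.
Divisors of 96: 1, 2, 3, 4, 6, 8, 12, 16, 24, 32, 48, 96.
Test each divisor d:
19^1 ≡ 19 (mod 97)
19^2 ≡ 70 (mod 97)
19^3 ≡ 69 (mod 97)
19^4 ≡ 50 (mod 97)
19^6 ≡ 8 (mod 97)
19^8 ≡ 75 (mod 97)
19^12 ≡ 64 (mod 97)
19^16 ≡ 96 (mod 97)
19^24 ≡ 22 (mod 97)
19^32 ≡ 1 (mod 97) ✓
Therefore the multiplicative order of 19 modulo 97 is 32.

32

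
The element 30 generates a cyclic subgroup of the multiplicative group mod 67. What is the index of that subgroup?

ord(30) | φ(67) = 67 − 1 = 66 = 2 · 3 · 11.
Divisors of 66: 1, 2, 3, 6, 11, 22, 33, 66.
Compute 30^d (mod 67) for the divisors d until we hit 1:
30^1 ≡ 30 (mod 67)
30^2 ≡ 29 (mod 67)
30^3 ≡ 66 (mod 67)
30^6 ≡ 1 (mod 67) ✓
The order of 30 is 6, so the subgroup it generates has 6 elements.
Index = |(Z/67Z)^×| / |⟨30⟩| = 66 / 6 = 11.

11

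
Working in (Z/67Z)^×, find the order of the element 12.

66

ord(12) | φ(67) = 67 − 1 = 66 = 2 · 3 · 11.
Divisors of 66: 1, 2, 3, 6, 11, 22, 33, 66.
Compute 12^d (mod 67) for the divisors d until we hit 1:
12^1 ≡ 12 (mod 67)
12^2 ≡ 10 (mod 67)
12^3 ≡ 53 (mod 67)
12^6 ≡ 62 (mod 67)
12^11 ≡ 30 (mod 67)
12^22 ≡ 29 (mod 67)
12^33 ≡ 66 (mod 67)
12^66 ≡ 1 (mod 67) ✓
Therefore the multiplicative order of 12 modulo 67 is 66.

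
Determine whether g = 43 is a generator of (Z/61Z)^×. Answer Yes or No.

Yes

φ(61) = 61 − 1 = 60 = 2^2 · 3 · 5.
It suffices to check that the order of 43 is not a proper divisor of 60: compute 43^(60/q) for q ∈ {2, 3, 5}.
43^30 ≡ 60 (mod 61)  [q = 2: ≢ 1 ✓]
43^20 ≡ 47 (mod 61)  [q = 3: ≢ 1 ✓]
43^12 ≡ 58 (mod 61)  [q = 5: ≢ 1 ✓]
None equal 1, so ord_61(43) = 60: 43 is a primitive root.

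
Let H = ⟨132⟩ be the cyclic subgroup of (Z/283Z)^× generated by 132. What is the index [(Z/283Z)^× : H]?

3

Since 132 ∈ (Z/283Z)^×, its order divides φ(283) = 283 − 1 = 282 = 2 · 3 · 47.
Divisors of 282: 1, 2, 3, 6, 47, 94, 141, 282.
Compute 132^d (mod 283) for the divisors d until we hit 1:
132^1 ≡ 132 (mod 283)
132^2 ≡ 161 (mod 283)
132^3 ≡ 27 (mod 283)
132^6 ≡ 163 (mod 283)
132^47 ≡ 282 (mod 283)
132^94 ≡ 1 (mod 283) ✓
So ord_283(132) = 94, hence |⟨132⟩| = 94.
Index = |(Z/283Z)^×| / |⟨132⟩| = 282 / 94 = 3.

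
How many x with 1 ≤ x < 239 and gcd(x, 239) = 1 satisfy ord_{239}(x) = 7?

φ(239) = 239 − 1 = 238 = 2 · 7 · 17.
In a cyclic group of order 238, there are φ(d) elements of order d for each divisor d of 238, and zero for non-divisors.
7 | 238, and φ(7) = 7 − 1 = 6.

6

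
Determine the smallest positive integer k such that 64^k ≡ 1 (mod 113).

14

ord(64) | φ(113) = 113 − 1 = 112 = 2^4 · 7.
Divisors of 112: 1, 2, 4, 7, 8, 14, 16, 28, 56, 112.
Evaluate successive powers at the divisors of 112:
64^1 ≡ 64
64^2 ≡ 28
64^4 ≡ 106
64^7 ≡ 112
64^8 ≡ 49
64^14 ≡ 1
So ord_113(64) = 14.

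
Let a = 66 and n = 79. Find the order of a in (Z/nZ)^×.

ord(66) | φ(79) = 79 − 1 = 78 = 2 · 3 · 13.
Divisors of 78: 1, 2, 3, 6, 13, 26, 39, 78.
Check 66^d mod 79 for each divisor in increasing order:
66^1 ≡ 66
66^2 ≡ 11
66^3 ≡ 15
66^6 ≡ 67
66^13 ≡ 24
66^26 ≡ 23
66^39 ≡ 78
66^78 ≡ 1
Therefore the multiplicative order of 66 modulo 79 is 78.

78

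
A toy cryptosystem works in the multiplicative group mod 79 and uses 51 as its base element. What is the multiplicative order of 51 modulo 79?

39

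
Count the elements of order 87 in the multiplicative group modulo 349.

φ(349) = 349 − 1 = 348 = 2^2 · 3 · 29.
(Z/349Z)^× is cyclic (|G| = 348); a cyclic group of order m has exactly φ(d) elements of each order d | m, and none otherwise.
87 = 3 · 29 divides 348, and φ(87) = 56.

56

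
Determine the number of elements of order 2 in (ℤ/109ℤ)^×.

1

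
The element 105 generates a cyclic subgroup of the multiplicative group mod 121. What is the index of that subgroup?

1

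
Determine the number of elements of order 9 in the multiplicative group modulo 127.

φ(127) = 127 − 1 = 126 = 2 · 3^2 · 7.
(Z/127Z)^× is cyclic (|G| = 126); a cyclic group of order m has exactly φ(d) elements of each order d | m, and none otherwise.
9 = 3^2 divides 126, and φ(9) = 6.

6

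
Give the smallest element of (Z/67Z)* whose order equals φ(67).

2

φ(67) = 67 − 1 = 66 = 2 · 3 · 11.
Test candidates g = 2, 3, … against the prime factors q ∈ {2, 3, 11} of φ(67): g is a generator iff g^(66/q) ≢ 1 for every such q.
g = 2: 2^33 ≡ 66; 2^22 ≡ 37; 2^6 ≡ 64 — none is 1, so 2 is a primitive root.
Hence the least primitive root of 67 is 2.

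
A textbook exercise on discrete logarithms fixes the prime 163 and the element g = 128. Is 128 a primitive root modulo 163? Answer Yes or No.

Yes

φ(163) = 163 − 1 = 162 = 2 · 3^4.
128 is a primitive root mod 163 iff 128^(φ(163)/q) ≢ 1 for every prime q | φ(163), i.e. q ∈ {2, 3}.
128^81 ≡ 162 (mod 163)  [q = 2: ≢ 1 ✓]
128^54 ≡ 104 (mod 163)  [q = 3: ≢ 1 ✓]
Every test exponent gives a nontrivial residue, hence 128 generates the full group.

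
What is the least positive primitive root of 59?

φ(59) = 59 − 1 = 58 = 2 · 29.
Test candidates g = 2, 3, … against the prime factors q ∈ {2, 29} of φ(59): g is a generator iff g^(58/q) ≢ 1 for every such q.
g = 2: 2^29 ≡ 58; 2^2 ≡ 4 — none is 1, so 2 is a primitive root.
So 2 is the smallest generator of (Z/59Z)^×.

2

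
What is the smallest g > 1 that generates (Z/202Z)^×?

φ(202) = φ(2)·φ(101) = 1·100 = 100 = 2^2 · 5^2.
g is a primitive root iff g^(100/q) ≢ 1 (mod 202) for each prime q ∈ {2, 5}.
g = 2: gcd(2, 202) = 2 > 1, not a unit — skip.
g = 3: 3^50 ≡ 201; 3^20 ≡ 185 — none is 1, so 3 is a primitive root.
The smallest primitive root modulo 202 is 3.

3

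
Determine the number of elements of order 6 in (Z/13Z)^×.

φ(13) = 13 − 1 = 12 = 2^2 · 3.
Since (Z/13Z)^× is cyclic of order 12, the number of elements of order d is φ(d) when d | 12 and 0 otherwise.
6 = 2 · 3 divides 12, and φ(6) = 2.

2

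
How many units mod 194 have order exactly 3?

2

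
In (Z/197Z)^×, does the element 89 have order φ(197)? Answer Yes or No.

Yes

φ(197) = 197 − 1 = 196 = 2^2 · 7^2.
It suffices to check that the order of 89 is not a proper divisor of 196: compute 89^(196/q) for q ∈ {2, 7}.
89^98 ≡ 196 (mod 197)  [q = 2: ≢ 1 ✓]
89^28 ≡ 36 (mod 197)  [q = 7: ≢ 1 ✓]
None equal 1, so ord_197(89) = 196: 89 is a primitive root.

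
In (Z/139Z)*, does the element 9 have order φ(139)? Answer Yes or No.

No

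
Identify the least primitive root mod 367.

6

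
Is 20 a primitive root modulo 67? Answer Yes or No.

Yes

φ(67) = 67 − 1 = 66 = 2 · 3 · 11.
Test 20^(66/q) mod 67 for each prime factor q of 66:
20^33 ≡ 66 (mod 67)  [q = 2: ≢ 1 ✓]
20^22 ≡ 29 (mod 67)  [q = 3: ≢ 1 ✓]
20^6 ≡ 59 (mod 67)  [q = 11: ≢ 1 ✓]
Every test exponent gives a nontrivial residue, hence 20 generates the full group.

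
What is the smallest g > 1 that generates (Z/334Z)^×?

φ(334) = φ(2)·φ(167) = 1·166 = 166 = 2 · 83.
g is a primitive root iff g^(166/q) ≢ 1 (mod 334) for each prime q ∈ {2, 83}.
g = 2: gcd(2, 334) = 2 > 1, not a unit — skip.
g = 3: 3^83 ≡ 1 — hits 1, so not a primitive root.
g = 4: gcd(4, 334) = 2 > 1, not a unit — skip.
g = 5: 5^83 ≡ 333; 5^2 ≡ 25 — none is 1, so 5 is a primitive root.
So 5 is the smallest generator of (Z/334Z)^×.

5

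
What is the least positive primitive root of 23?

φ(23) = 23 − 1 = 22 = 2 · 11.
Test candidates g = 2, 3, … against the prime factors q ∈ {2, 11} of φ(23): g is a generator iff g^(22/q) ≢ 1 for every such q.
g = 2: 2^11 ≡ 1 — hits 1, so not a primitive root.
g = 3: 3^11 ≡ 1 — hits 1, so not a primitive root.
g = 4: 4^11 ≡ 1 — hits 1, so not a primitive root.
g = 5: 5^11 ≡ 22; 5^2 ≡ 2 — none is 1, so 5 is a primitive root.
Hence the least primitive root of 23 is 5.

5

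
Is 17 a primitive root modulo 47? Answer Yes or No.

No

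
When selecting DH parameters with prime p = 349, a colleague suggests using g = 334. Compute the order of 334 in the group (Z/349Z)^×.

174

The order of 334 must divide φ(349) = 349 − 1 = 348 = 2^2 · 3 · 29.
Divisors of 348: 1, 2, 3, 4, 6, 12, 29, 58, 87, 116, 174, 348.
Compute 334^d (mod 349) for the divisors d until we hit 1:
334^1 ≡ 334 (mod 349)
334^2 ≡ 225 (mod 349)
334^3 ≡ 115 (mod 349)
334^4 ≡ 20 (mod 349)
334^6 ≡ 312 (mod 349)
334^12 ≡ 322 (mod 349)
334^29 ≡ 123 (mod 349)
334^58 ≡ 122 (mod 349)
334^87 ≡ 348 (mod 349)
334^116 ≡ 226 (mod 349)
334^174 ≡ 1 (mod 349) ✓
The smallest such exponent is 174, so the order of 334 is 174.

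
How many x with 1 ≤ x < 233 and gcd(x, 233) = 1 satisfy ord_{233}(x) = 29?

28

φ(233) = 233 − 1 = 232 = 2^3 · 29.
(Z/233Z)^× is cyclic (|G| = 232); a cyclic group of order m has exactly φ(d) elements of each order d | m, and none otherwise.
29 | 232, and φ(29) = 29 − 1 = 28.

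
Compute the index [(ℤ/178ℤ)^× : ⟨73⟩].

4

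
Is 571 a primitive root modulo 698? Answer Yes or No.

No

φ(698) = φ(2)·φ(349) = 1·348 = 348 = 2^2 · 3 · 29.
571 is a primitive root mod 698 iff 571^(φ(698)/q) ≢ 1 for every prime q | φ(698), i.e. q ∈ {2, 3, 29}.
571^174 ≡ 697 (mod 698)  [q = 2: ≢ 1 ✓]
571^116 ≡ 1 (mod 698)  [q = 3: ≡ 1 ✗]
571^12 ≡ 517 (mod 698)  [q = 29: ≢ 1 ✓]
571^116 ≡ 1 shows ord(571) | 116, strictly less than φ(698); not a primitive root.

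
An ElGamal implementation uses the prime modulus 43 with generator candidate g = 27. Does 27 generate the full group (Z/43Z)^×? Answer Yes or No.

φ(43) = 43 − 1 = 42 = 2 · 3 · 7.
An element g generates (Z/43Z)^× iff g^(42/q) ≢ 1 (mod 43) for each prime q ∈ {2, 3, 7}.
27^21 ≡ 42 (mod 43)  [q = 2: ≢ 1 ✓]
27^14 ≡ 1 (mod 43)  [q = 3: ≡ 1 ✗]
27^6 ≡ 35 (mod 43)  [q = 7: ≢ 1 ✓]
Since 27^14 ≡ 1, the order of 27 divides 14 < 42, so 27 is not a primitive root.

No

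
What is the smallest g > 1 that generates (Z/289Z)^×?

φ(289) = φ(17^2) = 17·(17−1) = 272 = 2^4 · 17.
g is a primitive root iff g^(272/q) ≢ 1 (mod 289) for each prime q ∈ {2, 17}.
g = 2: 2^136 ≡ 1 — hits 1, so not a primitive root.
g = 3: 3^136 ≡ 288; 3^16 ≡ 171 — none is 1, so 3 is a primitive root.
Hence the least primitive root of 289 is 3.

3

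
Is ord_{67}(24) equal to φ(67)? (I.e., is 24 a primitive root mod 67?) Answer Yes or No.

No

φ(67) = 67 − 1 = 66 = 2 · 3 · 11.
24 is a primitive root mod 67 iff 24^(φ(67)/q) ≢ 1 for every prime q | φ(67), i.e. q ∈ {2, 3, 11}.
24^33 ≡ 1 (mod 67)  [q = 2: ≡ 1 ✗]
24^22 ≡ 1 (mod 67)  [q = 3: ≡ 1 ✗]
24^6 ≡ 15 (mod 67)  [q = 11: ≢ 1 ✓]
The check at q = 2 fails, so 24 generates a proper subgroup.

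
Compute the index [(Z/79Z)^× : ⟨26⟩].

2

ord(26) | φ(79) = 79 − 1 = 78 = 2 · 3 · 13.
Divisors of 78: 1, 2, 3, 6, 13, 26, 39, 78.
Evaluate successive powers at the divisors of 78:
26^1 ≡ 26 (mod 79)
26^2 ≡ 44 (mod 79)
26^3 ≡ 38 (mod 79)
26^6 ≡ 22 (mod 79)
26^13 ≡ 23 (mod 79)
26^26 ≡ 55 (mod 79)
26^39 ≡ 1 (mod 79) ✓
Thus |⟨26⟩| = ord(26) = 39.
[(Z/79Z)^× : ⟨26⟩] = 78/39 = 2.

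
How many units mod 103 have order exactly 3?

φ(103) = 103 − 1 = 102 = 2 · 3 · 17.
In a cyclic group of order 102, there are φ(d) elements of order d for each divisor d of 102, and zero for non-divisors.
3 | 102, and φ(3) = 3 − 1 = 2.

2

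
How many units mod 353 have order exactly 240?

φ(353) = 353 − 1 = 352 = 2^5 · 11.
Since (Z/353Z)^× is cyclic of order 352, the number of elements of order d is φ(d) when d | 352 and 0 otherwise.
240 does not divide 352, so no element of (Z/353Z)^× has order 240.

0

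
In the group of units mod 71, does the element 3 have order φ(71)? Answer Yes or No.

φ(71) = 71 − 1 = 70 = 2 · 5 · 7.
3 is a primitive root mod 71 iff 3^(φ(71)/q) ≢ 1 for every prime q | φ(71), i.e. q ∈ {2, 5, 7}.
3^35 ≡ 1 (mod 71)  [q = 2: ≡ 1 ✗]
3^14 ≡ 54 (mod 71)  [q = 5: ≢ 1 ✓]
3^10 ≡ 48 (mod 71)  [q = 7: ≢ 1 ✓]
3^35 ≡ 1 shows ord(3) | 35, strictly less than φ(71); not a primitive root.

No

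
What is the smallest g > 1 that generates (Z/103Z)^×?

5

φ(103) = 103 − 1 = 102 = 2 · 3 · 17.
Test candidates g = 2, 3, … against the prime factors q ∈ {2, 3, 17} of φ(103): g is a generator iff g^(102/q) ≢ 1 for every such q.
g = 2: 2^51 ≡ 1 — hits 1, so not a primitive root.
g = 3: 3^51 ≡ 102; 3^34 ≡ 1 — hits 1, so not a primitive root.
g = 4: 4^51 ≡ 1 — hits 1, so not a primitive root.
g = 5: 5^51 ≡ 102; 5^34 ≡ 56; 5^6 ≡ 72 — none is 1, so 5 is a primitive root.
So 5 is the smallest generator of (Z/103Z)^×.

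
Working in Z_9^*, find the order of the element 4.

3

The order of 4 must divide φ(9) = φ(3^2) = 3·(3−1) = 6 = 2 · 3.
Divisors of 6: 1, 2, 3, 6.
Compute 4^d (mod 9) for the divisors d until we hit 1:
4^1 ≡ 4
4^2 ≡ 7
4^3 ≡ 1
The smallest such exponent is 3, so the order of 4 is 3.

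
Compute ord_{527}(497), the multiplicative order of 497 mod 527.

By Lagrange's theorem, ord_527(497) divides φ(527) = φ(17·31) = (17−1)·(31−1) = 16·30 = 480 = 2^5 · 3 · 5.
Divisors of 480: 1, 2, 3, 4, 5, 6, 8, 10, 12, 15, 16, 20, 24, 30, 32, 40, 48, 60, 80, 96, 120, 160, 240, 480.
Test each divisor d:
497^1 ≡ 497
497^2 ≡ 373
497^3 ≡ 404
497^4 ≡ 1
Hence ord(497) = 4.

4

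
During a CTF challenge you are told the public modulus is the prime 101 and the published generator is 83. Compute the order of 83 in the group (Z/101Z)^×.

The order of 83 must divide φ(101) = 101 − 1 = 100 = 2^2 · 5^2.
Divisors of 100: 1, 2, 4, 5, 10, 20, 25, 50, 100.
Test each divisor d:
83^1 ≡ 83 (mod 101)
83^2 ≡ 21 (mod 101)
83^4 ≡ 37 (mod 101)
83^5 ≡ 41 (mod 101)
83^10 ≡ 65 (mod 101)
83^20 ≡ 84 (mod 101)
83^25 ≡ 10 (mod 101)
83^50 ≡ 100 (mod 101)
83^100 ≡ 1 (mod 101) ✓
Therefore the multiplicative order of 83 modulo 101 is 100.

100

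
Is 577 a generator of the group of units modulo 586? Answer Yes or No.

φ(586) = φ(2)·φ(293) = 1·292 = 292 = 2^2 · 73.
It suffices to check that the order of 577 is not a proper divisor of 292: compute 577^(292/q) for q ∈ {2, 73}.
577^146 ≡ 1 (mod 586)  [q = 2: ≡ 1 ✗]
577^4 ≡ 115 (mod 586)  [q = 73: ≢ 1 ✓]
The check at q = 2 fails, so 577 generates a proper subgroup.

No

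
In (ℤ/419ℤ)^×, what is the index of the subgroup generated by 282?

1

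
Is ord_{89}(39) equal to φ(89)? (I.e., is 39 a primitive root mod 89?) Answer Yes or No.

No

φ(89) = 89 − 1 = 88 = 2^3 · 11.
It suffices to check that the order of 39 is not a proper divisor of 88: compute 39^(88/q) for q ∈ {2, 11}.
39^44 ≡ 1 (mod 89)  [q = 2: ≡ 1 ✗]
39^8 ≡ 2 (mod 89)  [q = 11: ≢ 1 ✓]
The check at q = 2 fails, so 39 generates a proper subgroup.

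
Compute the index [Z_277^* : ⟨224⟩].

Since 224 ∈ (Z/277Z)^×, its order divides φ(277) = 277 − 1 = 276 = 2^2 · 3 · 23.
Divisors of 276: 1, 2, 3, 4, 6, 12, 23, 46, 69, 92, 138, 276.
Compute 224^d (mod 277) for the divisors d until we hit 1:
224^1 ≡ 224 (mod 277)
224^2 ≡ 39 (mod 277)
224^3 ≡ 149 (mod 277)
224^4 ≡ 136 (mod 277)
224^6 ≡ 41 (mod 277)
224^12 ≡ 19 (mod 277)
224^23 ≡ 35 (mod 277)
224^46 ≡ 117 (mod 277)
224^69 ≡ 217 (mod 277)
224^92 ≡ 116 (mod 277)
224^138 ≡ 276 (mod 277)
224^276 ≡ 1 (mod 277) ✓
Thus |⟨224⟩| = ord(224) = 276.
The index is φ(277) / ord(224) = 276 / 276 = 1.

1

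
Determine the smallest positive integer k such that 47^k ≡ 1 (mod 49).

42

Since 47 ∈ (Z/49Z)^×, its order divides φ(49) = φ(7^2) = 7·(7−1) = 42 = 2 · 3 · 7.
Divisors of 42: 1, 2, 3, 6, 7, 14, 21, 42.
Test each divisor d:
47^1 ≡ 47
47^2 ≡ 4
47^3 ≡ 41
47^6 ≡ 15
47^7 ≡ 19
47^14 ≡ 18
47^21 ≡ 48
47^42 ≡ 1
Therefore the multiplicative order of 47 modulo 49 is 42.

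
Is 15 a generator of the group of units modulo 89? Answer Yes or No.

φ(89) = 89 − 1 = 88 = 2^3 · 11.
Test 15^(88/q) mod 89 for each prime factor q of 88:
15^44 ≡ 88 (mod 89)  [q = 2: ≢ 1 ✓]
15^8 ≡ 78 (mod 89)  [q = 11: ≢ 1 ✓]
None equal 1, so ord_89(15) = 88: 15 is a primitive root.

Yes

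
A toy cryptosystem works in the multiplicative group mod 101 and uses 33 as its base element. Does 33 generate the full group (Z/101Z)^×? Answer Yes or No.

φ(101) = 101 − 1 = 100 = 2^2 · 5^2.
Test 33^(100/q) mod 101 for each prime factor q of 100:
33^50 ≡ 1 (mod 101)  [q = 2: ≡ 1 ✗]
33^20 ≡ 36 (mod 101)  [q = 5: ≢ 1 ✓]
The check at q = 2 fails, so 33 generates a proper subgroup.

No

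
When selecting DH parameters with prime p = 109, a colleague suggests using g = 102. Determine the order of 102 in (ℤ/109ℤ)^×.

54

By Lagrange's theorem, ord_109(102) divides φ(109) = 109 − 1 = 108 = 2^2 · 3^3.
Divisors of 108: 1, 2, 3, 4, 6, 9, 12, 18, 27, 36, 54, 108.
Test each divisor d:
102^1 ≡ 102 (mod 109)
102^2 ≡ 49 (mod 109)
102^3 ≡ 93 (mod 109)
102^4 ≡ 3 (mod 109)
102^6 ≡ 38 (mod 109)
102^9 ≡ 46 (mod 109)
102^12 ≡ 27 (mod 109)
102^18 ≡ 45 (mod 109)
102^27 ≡ 108 (mod 109)
102^36 ≡ 63 (mod 109)
102^54 ≡ 1 (mod 109) ✓
So ord_109(102) = 54.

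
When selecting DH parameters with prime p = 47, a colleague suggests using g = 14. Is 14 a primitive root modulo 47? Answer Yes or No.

No

φ(47) = 47 − 1 = 46 = 2 · 23.
An element g generates (Z/47Z)^× iff g^(46/q) ≢ 1 (mod 47) for each prime q ∈ {2, 23}.
14^23 ≡ 1 (mod 47)  [q = 2: ≡ 1 ✗]
14^2 ≡ 8 (mod 47)  [q = 23: ≢ 1 ✓]
Since 14^23 ≡ 1, the order of 14 divides 23 < 46, so 14 is not a primitive root.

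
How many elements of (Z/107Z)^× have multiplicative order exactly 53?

52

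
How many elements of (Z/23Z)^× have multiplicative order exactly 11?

φ(23) = 23 − 1 = 22 = 2 · 11.
In a cyclic group of order 22, there are φ(d) elements of order d for each divisor d of 22, and zero for non-divisors.
11 | 22, and φ(11) = 11 − 1 = 10.

10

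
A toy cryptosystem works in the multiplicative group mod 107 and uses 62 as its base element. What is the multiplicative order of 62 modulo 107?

53

ord(62) | φ(107) = 107 − 1 = 106 = 2 · 53.
Divisors of 106: 1, 2, 53, 106.
Test each divisor d:
62^1 ≡ 62 (mod 107)
62^2 ≡ 99 (mod 107)
62^53 ≡ 1 (mod 107) ✓
The smallest such exponent is 53, so the order of 62 is 53.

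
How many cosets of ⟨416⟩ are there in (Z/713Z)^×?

2

By Lagrange's theorem, ord_713(416) divides φ(713) = φ(23·31) = (23−1)·(31−1) = 22·30 = 660 = 2^2 · 3 · 5 · 11.
Divisors of 660: 1, 2, 3, 4, 5, 6, 10, 11, 12, 15, 20, 22, 30, 33, 44, 55, 60, 66, 110, 132, 165, 220, 330, 660.
Test each divisor d:
416^1 ≡ 416 (mod 713)
416^2 ≡ 510 (mod 713)
416^3 ≡ 399 (mod 713)
416^4 ≡ 568 (mod 713)
416^5 ≡ 285 (mod 713)
416^6 ≡ 202 (mod 713)
416^10 ≡ 656 (mod 713)
416^11 ≡ 530 (mod 713)
416^12 ≡ 163 (mod 713)
416^15 ≡ 154 (mod 713)
416^20 ≡ 397 (mod 713)
416^22 ≡ 691 (mod 713)
416^30 ≡ 187 (mod 713)
416^33 ≡ 461 (mod 713)
416^44 ≡ 484 (mod 713)
416^55 ≡ 553 (mod 713)
416^60 ≡ 32 (mod 713)
416^66 ≡ 47 (mod 713)
416^110 ≡ 645 (mod 713)
416^132 ≡ 70 (mod 713)
416^165 ≡ 185 (mod 713)
416^220 ≡ 346 (mod 713)
416^330 ≡ 1 (mod 713) ✓
So ord_713(416) = 330, hence |⟨416⟩| = 330.
Index = |(Z/713Z)^×| / |⟨416⟩| = 660 / 330 = 2.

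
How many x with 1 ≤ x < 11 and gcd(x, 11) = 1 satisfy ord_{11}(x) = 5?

φ(11) = 11 − 1 = 10 = 2 · 5.
In a cyclic group of order 10, there are φ(d) elements of order d for each divisor d of 10, and zero for non-divisors.
5 | 10, and φ(5) = 5 − 1 = 4.

4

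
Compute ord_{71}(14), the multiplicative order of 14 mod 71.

ord(14) | φ(71) = 71 − 1 = 70 = 2 · 5 · 7.
Divisors of 70: 1, 2, 5, 7, 10, 14, 35, 70.
Compute 14^d (mod 71) for the divisors d until we hit 1:
14^1 ≡ 14 (mod 71)
14^2 ≡ 54 (mod 71)
14^5 ≡ 70 (mod 71)
14^7 ≡ 17 (mod 71)
14^10 ≡ 1 (mod 71) ✓
So ord_71(14) = 10.

10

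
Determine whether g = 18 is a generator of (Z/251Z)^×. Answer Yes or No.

Yes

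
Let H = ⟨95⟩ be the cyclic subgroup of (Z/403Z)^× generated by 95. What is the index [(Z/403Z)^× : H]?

ord(95) | φ(403) = φ(13·31) = (13−1)·(31−1) = 12·30 = 360 = 2^3 · 3^2 · 5.
Divisors of 360: 1, 2, 3, 4, 5, 6, 8, 9, 10, 12, 15, 18, 20, 24, 30, 36, 40, 45, 60, 72, 90, 120, 180, 360.
Compute 95^d (mod 403) for the divisors d until we hit 1:
95^1 ≡ 95
95^2 ≡ 159
95^3 ≡ 194
95^4 ≡ 295
95^5 ≡ 218
95^6 ≡ 157
95^8 ≡ 380
95^9 ≡ 233
95^10 ≡ 373
95^12 ≡ 66
95^15 ≡ 311
95^18 ≡ 287
95^20 ≡ 94
95^24 ≡ 326
95^30 ≡ 1
So ord_403(95) = 30, hence |⟨95⟩| = 30.
Index = |(Z/403Z)^×| / |⟨95⟩| = 360 / 30 = 12.

12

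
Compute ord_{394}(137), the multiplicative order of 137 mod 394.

The order of 137 must divide φ(394) = φ(2)·φ(197) = 1·196 = 196 = 2^2 · 7^2.
Divisors of 196: 1, 2, 4, 7, 14, 28, 49, 98, 196.
Test each divisor d:
137^1 ≡ 137 (mod 394)
137^2 ≡ 251 (mod 394)
137^4 ≡ 355 (mod 394)
137^7 ≡ 83 (mod 394)
137^14 ≡ 191 (mod 394)
137^28 ≡ 233 (mod 394)
137^49 ≡ 393 (mod 394)
137^98 ≡ 1 (mod 394) ✓
So ord_394(137) = 98.

98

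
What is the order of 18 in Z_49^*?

3

By Lagrange's theorem, ord_49(18) divides φ(49) = φ(7^2) = 7·(7−1) = 42 = 2 · 3 · 7.
Divisors of 42: 1, 2, 3, 6, 7, 14, 21, 42.
Test each divisor d:
18^1 ≡ 18
18^2 ≡ 30
18^3 ≡ 1
So ord_49(18) = 3.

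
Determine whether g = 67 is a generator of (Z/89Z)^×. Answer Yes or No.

No

φ(89) = 89 − 1 = 88 = 2^3 · 11.
67 is a primitive root mod 89 iff 67^(φ(89)/q) ≢ 1 for every prime q | φ(89), i.e. q ∈ {2, 11}.
67^44 ≡ 1 (mod 89)  [q = 2: ≡ 1 ✗]
67^8 ≡ 64 (mod 89)  [q = 11: ≢ 1 ✓]
Since 67^44 ≡ 1, the order of 67 divides 44 < 88, so 67 is not a primitive root.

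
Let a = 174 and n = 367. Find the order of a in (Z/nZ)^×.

183

The order of 174 must divide φ(367) = 367 − 1 = 366 = 2 · 3 · 61.
Divisors of 366: 1, 2, 3, 6, 61, 122, 183, 366.
Check 174^d mod 367 for each divisor in increasing order:
174^1 ≡ 174
174^2 ≡ 182
174^3 ≡ 106
174^6 ≡ 226
174^61 ≡ 83
174^122 ≡ 283
174^183 ≡ 1
So ord_367(174) = 183.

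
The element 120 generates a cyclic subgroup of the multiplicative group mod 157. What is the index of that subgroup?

ord(120) | φ(157) = 157 − 1 = 156 = 2^2 · 3 · 13.
Divisors of 156: 1, 2, 3, 4, 6, 12, 13, 26, 39, 52, 78, 156.
Evaluate successive powers at the divisors of 156:
120^1 ≡ 120 (mod 157)
120^2 ≡ 113 (mod 157)
120^3 ≡ 58 (mod 157)
120^4 ≡ 52 (mod 157)
120^6 ≡ 67 (mod 157)
120^12 ≡ 93 (mod 157)
120^13 ≡ 13 (mod 157)
120^26 ≡ 12 (mod 157)
120^39 ≡ 156 (mod 157)
120^52 ≡ 144 (mod 157)
120^78 ≡ 1 (mod 157) ✓
Thus |⟨120⟩| = ord(120) = 78.
Index = |(Z/157Z)^×| / |⟨120⟩| = 156 / 78 = 2.

2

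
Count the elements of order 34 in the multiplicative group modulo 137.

16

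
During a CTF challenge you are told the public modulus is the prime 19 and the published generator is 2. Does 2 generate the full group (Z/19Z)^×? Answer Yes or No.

Yes

φ(19) = 19 − 1 = 18 = 2 · 3^2.
2 is a primitive root mod 19 iff 2^(φ(19)/q) ≢ 1 for every prime q | φ(19), i.e. q ∈ {2, 3}.
2^9 ≡ 18 (mod 19)  [q = 2: ≢ 1 ✓]
2^6 ≡ 7 (mod 19)  [q = 3: ≢ 1 ✓]
Every test exponent gives a nontrivial residue, hence 2 generates the full group.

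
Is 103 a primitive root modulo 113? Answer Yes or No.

φ(113) = 113 − 1 = 112 = 2^4 · 7.
103 is a primitive root mod 113 iff 103^(φ(113)/q) ≢ 1 for every prime q | φ(113), i.e. q ∈ {2, 7}.
103^56 ≡ 112 (mod 113)  [q = 2: ≢ 1 ✓]
103^16 ≡ 106 (mod 113)  [q = 7: ≢ 1 ✓]
None equal 1, so ord_113(103) = 112: 103 is a primitive root.

Yes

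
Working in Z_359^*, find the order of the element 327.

ord(327) | φ(359) = 359 − 1 = 358 = 2 · 179.
Divisors of 358: 1, 2, 179, 358.
Check 327^d mod 359 for each divisor in increasing order:
327^1 ≡ 327
327^2 ≡ 306
327^179 ≡ 358
327^358 ≡ 1
So ord_359(327) = 358.

358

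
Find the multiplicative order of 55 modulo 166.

Since 55 ∈ (Z/166Z)^×, its order divides φ(166) = φ(2)·φ(83) = 1·82 = 82 = 2 · 41.
Divisors of 82: 1, 2, 41, 82.
Compute 55^d (mod 166) for the divisors d until we hit 1:
55^1 ≡ 55
55^2 ≡ 37
55^41 ≡ 165
55^82 ≡ 1
Hence ord(55) = 82.

82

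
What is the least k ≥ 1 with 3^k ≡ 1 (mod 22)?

5

The order of 3 must divide φ(22) = φ(2)·φ(11) = 1·10 = 10 = 2 · 5.
Divisors of 10: 1, 2, 5, 10.
Evaluate successive powers at the divisors of 10:
3^1 ≡ 3 (mod 22)
3^2 ≡ 9 (mod 22)
3^5 ≡ 1 (mod 22) ✓
Hence ord(3) = 5.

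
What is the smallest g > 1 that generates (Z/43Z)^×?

3

φ(43) = 43 − 1 = 42 = 2 · 3 · 7.
Test candidates g = 2, 3, … against the prime factors q ∈ {2, 3, 7} of φ(43): g is a generator iff g^(42/q) ≢ 1 for every such q.
g = 2: 2^21 ≡ 42; 2^14 ≡ 1 — hits 1, so not a primitive root.
g = 3: 3^21 ≡ 42; 3^14 ≡ 36; 3^6 ≡ 41 — none is 1, so 3 is a primitive root.
The smallest primitive root modulo 43 is 3.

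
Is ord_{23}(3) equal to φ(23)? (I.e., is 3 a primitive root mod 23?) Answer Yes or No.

No

φ(23) = 23 − 1 = 22 = 2 · 11.
It suffices to check that the order of 3 is not a proper divisor of 22: compute 3^(22/q) for q ∈ {2, 11}.
3^11 ≡ 1 (mod 23)  [q = 2: ≡ 1 ✗]
3^2 ≡ 9 (mod 23)  [q = 11: ≢ 1 ✓]
Since 3^11 ≡ 1, the order of 3 divides 11 < 22, so 3 is not a primitive root.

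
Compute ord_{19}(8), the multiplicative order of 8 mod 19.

By Lagrange's theorem, ord_19(8) divides φ(19) = 19 − 1 = 18 = 2 · 3^2.
Divisors of 18: 1, 2, 3, 6, 9, 18.
Evaluate successive powers at the divisors of 18:
8^1 ≡ 8
8^2 ≡ 7
8^3 ≡ 18
8^6 ≡ 1
The smallest such exponent is 6, so the order of 8 is 6.

6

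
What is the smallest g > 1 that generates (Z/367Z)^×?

6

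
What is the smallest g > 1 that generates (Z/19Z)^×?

2

φ(19) = 19 − 1 = 18 = 2 · 3^2.
g is a primitive root iff g^(18/q) ≢ 1 (mod 19) for each prime q ∈ {2, 3}.
g = 2: 2^9 ≡ 18; 2^6 ≡ 7 — none is 1, so 2 is a primitive root.
The smallest primitive root modulo 19 is 2.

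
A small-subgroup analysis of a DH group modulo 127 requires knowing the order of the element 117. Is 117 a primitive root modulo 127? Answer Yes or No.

φ(127) = 127 − 1 = 126 = 2 · 3^2 · 7.
It suffices to check that the order of 117 is not a proper divisor of 126: compute 117^(126/q) for q ∈ {2, 3, 7}.
117^63 ≡ 1 (mod 127)  [q = 2: ≡ 1 ✗]
117^42 ≡ 1 (mod 127)  [q = 3: ≡ 1 ✗]
117^18 ≡ 8 (mod 127)  [q = 7: ≢ 1 ✓]
Since 117^63 ≡ 1, the order of 117 divides 63 < 126, so 117 is not a primitive root.

No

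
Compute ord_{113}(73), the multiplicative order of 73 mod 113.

16

Since 73 ∈ (Z/113Z)^×, its order divides φ(113) = 113 − 1 = 112 = 2^4 · 7.
Divisors of 112: 1, 2, 4, 7, 8, 14, 16, 28, 56, 112.
Compute 73^d (mod 113) for the divisors d until we hit 1:
73^1 ≡ 73 (mod 113)
73^2 ≡ 18 (mod 113)
73^4 ≡ 98 (mod 113)
73^7 ≡ 65 (mod 113)
73^8 ≡ 112 (mod 113)
73^14 ≡ 44 (mod 113)
73^16 ≡ 1 (mod 113) ✓
So ord_113(73) = 16.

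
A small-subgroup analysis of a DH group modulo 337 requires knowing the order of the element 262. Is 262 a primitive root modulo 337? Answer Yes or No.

No

φ(337) = 337 − 1 = 336 = 2^4 · 3 · 7.
It suffices to check that the order of 262 is not a proper divisor of 336: compute 262^(336/q) for q ∈ {2, 3, 7}.
262^168 ≡ 1 (mod 337)  [q = 2: ≡ 1 ✗]
262^112 ≡ 208 (mod 337)  [q = 3: ≢ 1 ✓]
262^48 ≡ 295 (mod 337)  [q = 7: ≢ 1 ✓]
Since 262^168 ≡ 1, the order of 262 divides 168 < 336, so 262 is not a primitive root.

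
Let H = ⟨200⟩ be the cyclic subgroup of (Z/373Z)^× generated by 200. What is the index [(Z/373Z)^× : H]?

31

By Lagrange's theorem, ord_373(200) divides φ(373) = 373 − 1 = 372 = 2^2 · 3 · 31.
Divisors of 372: 1, 2, 3, 4, 6, 12, 31, 62, 93, 124, 186, 372.
Check 200^d mod 373 for each divisor in increasing order:
200^1 ≡ 200 (mod 373)
200^2 ≡ 89 (mod 373)
200^3 ≡ 269 (mod 373)
200^4 ≡ 88 (mod 373)
200^6 ≡ 372 (mod 373)
200^12 ≡ 1 (mod 373) ✓
Thus |⟨200⟩| = ord(200) = 12.
[(Z/373Z)^× : ⟨200⟩] = 372/12 = 31.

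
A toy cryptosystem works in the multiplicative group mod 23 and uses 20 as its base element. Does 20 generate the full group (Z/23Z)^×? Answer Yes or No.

Yes

φ(23) = 23 − 1 = 22 = 2 · 11.
20 is a primitive root mod 23 iff 20^(φ(23)/q) ≢ 1 for every prime q | φ(23), i.e. q ∈ {2, 11}.
20^11 ≡ 22 (mod 23)  [q = 2: ≢ 1 ✓]
20^2 ≡ 9 (mod 23)  [q = 11: ≢ 1 ✓]
None equal 1, so ord_23(20) = 22: 20 is a primitive root.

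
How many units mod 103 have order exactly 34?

16

φ(103) = 103 − 1 = 102 = 2 · 3 · 17.
(Z/103Z)^× is cyclic (|G| = 102); a cyclic group of order m has exactly φ(d) elements of each order d | m, and none otherwise.
34 = 2 · 17 divides 102, and φ(34) = 16.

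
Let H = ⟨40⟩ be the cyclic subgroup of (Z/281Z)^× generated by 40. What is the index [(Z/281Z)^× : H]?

14

ord(40) | φ(281) = 281 − 1 = 280 = 2^3 · 5 · 7.
Divisors of 280: 1, 2, 4, 5, 7, 8, 10, 14, 20, 28, 35, 40, 56, 70, 140, 280.
Compute 40^d (mod 281) for the divisors d until we hit 1:
40^1 ≡ 40 (mod 281)
40^2 ≡ 195 (mod 281)
40^4 ≡ 90 (mod 281)
40^5 ≡ 228 (mod 281)
40^7 ≡ 62 (mod 281)
40^8 ≡ 232 (mod 281)
40^10 ≡ 280 (mod 281)
40^14 ≡ 191 (mod 281)
40^20 ≡ 1 (mod 281) ✓
So ord_281(40) = 20, hence |⟨40⟩| = 20.
The index is φ(281) / ord(40) = 280 / 20 = 14.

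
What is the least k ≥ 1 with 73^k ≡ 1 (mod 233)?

232

By Lagrange's theorem, ord_233(73) divides φ(233) = 233 − 1 = 232 = 2^3 · 29.
Divisors of 232: 1, 2, 4, 8, 29, 58, 116, 232.
Compute 73^d (mod 233) for the divisors d until we hit 1:
73^1 ≡ 73
73^2 ≡ 203
73^4 ≡ 201
73^8 ≡ 92
73^29 ≡ 221
73^58 ≡ 144
73^116 ≡ 232
73^232 ≡ 1
Hence ord(73) = 232.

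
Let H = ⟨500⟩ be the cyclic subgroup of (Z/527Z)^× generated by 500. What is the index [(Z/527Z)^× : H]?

6

ord(500) | φ(527) = φ(17·31) = (17−1)·(31−1) = 16·30 = 480 = 2^5 · 3 · 5.
Divisors of 480: 1, 2, 3, 4, 5, 6, 8, 10, 12, 15, 16, 20, 24, 30, 32, 40, 48, 60, 80, 96, 120, 160, 240, 480.
Evaluate successive powers at the divisors of 480:
500^1 ≡ 500 (mod 527)
500^2 ≡ 202 (mod 527)
500^3 ≡ 343 (mod 527)
500^4 ≡ 225 (mod 527)
500^5 ≡ 249 (mod 527)
500^6 ≡ 128 (mod 527)
500^8 ≡ 33 (mod 527)
500^10 ≡ 342 (mod 527)
500^12 ≡ 47 (mod 527)
500^15 ≡ 311 (mod 527)
500^16 ≡ 35 (mod 527)
500^20 ≡ 497 (mod 527)
500^24 ≡ 101 (mod 527)
500^30 ≡ 280 (mod 527)
500^32 ≡ 171 (mod 527)
500^40 ≡ 373 (mod 527)
500^48 ≡ 188 (mod 527)
500^60 ≡ 404 (mod 527)
500^80 ≡ 1 (mod 527) ✓
The order of 500 is 80, so the subgroup it generates has 80 elements.
Index = |(Z/527Z)^×| / |⟨500⟩| = 480 / 80 = 6.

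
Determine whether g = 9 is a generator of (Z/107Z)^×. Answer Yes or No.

No

φ(107) = 107 − 1 = 106 = 2 · 53.
An element g generates (Z/107Z)^× iff g^(106/q) ≢ 1 (mod 107) for each prime q ∈ {2, 53}.
9^53 ≡ 1 (mod 107)  [q = 2: ≡ 1 ✗]
9^2 ≡ 81 (mod 107)  [q = 53: ≢ 1 ✓]
9^53 ≡ 1 shows ord(9) | 53, strictly less than φ(107); not a primitive root.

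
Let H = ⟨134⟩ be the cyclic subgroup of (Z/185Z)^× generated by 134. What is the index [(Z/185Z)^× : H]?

The order of 134 must divide φ(185) = φ(5·37) = (5−1)·(37−1) = 4·36 = 144 = 2^4 · 3^2.
Divisors of 144: 1, 2, 3, 4, 6, 8, 9, 12, 16, 18, 24, 36, 48, 72, 144.
Check 134^d mod 185 for each divisor in increasing order:
134^1 ≡ 134 (mod 185)
134^2 ≡ 11 (mod 185)
134^3 ≡ 179 (mod 185)
134^4 ≡ 121 (mod 185)
134^6 ≡ 36 (mod 185)
134^8 ≡ 26 (mod 185)
134^9 ≡ 154 (mod 185)
134^12 ≡ 1 (mod 185) ✓
The order of 134 is 12, so the subgroup it generates has 12 elements.
[(Z/185Z)^× : ⟨134⟩] = 144/12 = 12.

12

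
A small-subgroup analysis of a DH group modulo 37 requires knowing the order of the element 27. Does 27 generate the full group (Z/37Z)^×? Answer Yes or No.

φ(37) = 37 − 1 = 36 = 2^2 · 3^2.
It suffices to check that the order of 27 is not a proper divisor of 36: compute 27^(36/q) for q ∈ {2, 3}.
27^18 ≡ 1 (mod 37)  [q = 2: ≡ 1 ✗]
27^12 ≡ 1 (mod 37)  [q = 3: ≡ 1 ✗]
27^18 ≡ 1 shows ord(27) | 18, strictly less than φ(37); not a primitive root.

No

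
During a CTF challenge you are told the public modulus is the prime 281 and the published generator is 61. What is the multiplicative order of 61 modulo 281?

Since 61 ∈ (Z/281Z)^×, its order divides φ(281) = 281 − 1 = 280 = 2^3 · 5 · 7.
Divisors of 280: 1, 2, 4, 5, 7, 8, 10, 14, 20, 28, 35, 40, 56, 70, 140, 280.
Test each divisor d:
61^1 ≡ 61 (mod 281)
61^2 ≡ 68 (mod 281)
61^4 ≡ 128 (mod 281)
61^5 ≡ 221 (mod 281)
61^7 ≡ 135 (mod 281)
61^8 ≡ 86 (mod 281)
61^10 ≡ 228 (mod 281)
61^14 ≡ 241 (mod 281)
61^20 ≡ 280 (mod 281)
61^28 ≡ 195 (mod 281)
61^35 ≡ 192 (mod 281)
61^40 ≡ 1 (mod 281) ✓
So ord_281(61) = 40.

40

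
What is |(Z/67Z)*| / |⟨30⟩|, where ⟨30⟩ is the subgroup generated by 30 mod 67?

11

By Lagrange's theorem, ord_67(30) divides φ(67) = 67 − 1 = 66 = 2 · 3 · 11.
Divisors of 66: 1, 2, 3, 6, 11, 22, 33, 66.
Evaluate successive powers at the divisors of 66:
30^1 ≡ 30 (mod 67)
30^2 ≡ 29 (mod 67)
30^3 ≡ 66 (mod 67)
30^6 ≡ 1 (mod 67) ✓
The order of 30 is 6, so the subgroup it generates has 6 elements.
[(Z/67Z)^× : ⟨30⟩] = 66/6 = 11.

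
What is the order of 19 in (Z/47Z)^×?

46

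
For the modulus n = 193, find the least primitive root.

5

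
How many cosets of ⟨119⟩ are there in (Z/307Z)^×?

2

By Lagrange's theorem, ord_307(119) divides φ(307) = 307 − 1 = 306 = 2 · 3^2 · 17.
Divisors of 306: 1, 2, 3, 6, 9, 17, 18, 34, 51, 102, 153, 306.
Evaluate successive powers at the divisors of 306:
119^1 ≡ 119
119^2 ≡ 39
119^3 ≡ 36
119^6 ≡ 68
119^9 ≡ 299
119^17 ≡ 274
119^18 ≡ 64
119^34 ≡ 168
119^51 ≡ 289
119^102 ≡ 17
119^153 ≡ 1
So ord_307(119) = 153, hence |⟨119⟩| = 153.
Index = |(Z/307Z)^×| / |⟨119⟩| = 306 / 153 = 2.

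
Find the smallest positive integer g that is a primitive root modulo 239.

7

φ(239) = 239 − 1 = 238 = 2 · 7 · 17.
Test candidates g = 2, 3, … against the prime factors q ∈ {2, 7, 17} of φ(239): g is a generator iff g^(238/q) ≢ 1 for every such q.
g = 2: 2^119 ≡ 1 — hits 1, so not a primitive root.
g = 3: 3^119 ≡ 1 — hits 1, so not a primitive root.
g = 4: 4^119 ≡ 1 — hits 1, so not a primitive root.
g = 5: 5^119 ≡ 1 — hits 1, so not a primitive root.
g = 6: 6^119 ≡ 1 — hits 1, so not a primitive root.
g = 7: 7^119 ≡ 238; 7^34 ≡ 24; 7^14 ≡ 211 — none is 1, so 7 is a primitive root.
The smallest primitive root modulo 239 is 7.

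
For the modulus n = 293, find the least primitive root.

2

φ(293) = 293 − 1 = 292 = 2^2 · 73.
g is a primitive root iff g^(292/q) ≢ 1 (mod 293) for each prime q ∈ {2, 73}.
g = 2: 2^146 ≡ 292; 2^4 ≡ 16 — none is 1, so 2 is a primitive root.
Hence the least primitive root of 293 is 2.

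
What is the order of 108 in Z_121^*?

55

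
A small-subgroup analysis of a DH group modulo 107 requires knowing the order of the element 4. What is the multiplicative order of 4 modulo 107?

By Lagrange's theorem, ord_107(4) divides φ(107) = 107 − 1 = 106 = 2 · 53.
Divisors of 106: 1, 2, 53, 106.
Evaluate successive powers at the divisors of 106:
4^1 ≡ 4 (mod 107)
4^2 ≡ 16 (mod 107)
4^53 ≡ 1 (mod 107) ✓
Hence ord(4) = 53.

53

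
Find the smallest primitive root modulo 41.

6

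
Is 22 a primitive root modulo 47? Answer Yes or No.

Yes

φ(47) = 47 − 1 = 46 = 2 · 23.
It suffices to check that the order of 22 is not a proper divisor of 46: compute 22^(46/q) for q ∈ {2, 23}.
22^23 ≡ 46 (mod 47)  [q = 2: ≢ 1 ✓]
22^2 ≡ 14 (mod 47)  [q = 23: ≢ 1 ✓]
Every test exponent gives a nontrivial residue, hence 22 generates the full group.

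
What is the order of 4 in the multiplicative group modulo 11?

Since 4 ∈ (Z/11Z)^×, its order divides φ(11) = 11 − 1 = 10 = 2 · 5.
Divisors of 10: 1, 2, 5, 10.
Check 4^d mod 11 for each divisor in increasing order:
4^1 ≡ 4
4^2 ≡ 5
4^5 ≡ 1
Hence ord(4) = 5.

5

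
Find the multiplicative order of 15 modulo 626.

The order of 15 must divide φ(626) = φ(2)·φ(313) = 1·312 = 312 = 2^3 · 3 · 13.
Divisors of 312: 1, 2, 3, 4, 6, 8, 12, 13, 24, 26, 39, 52, 78, 104, 156, 312.
Check 15^d mod 626 for each divisor in increasing order:
15^1 ≡ 15 (mod 626)
15^2 ≡ 225 (mod 626)
15^3 ≡ 245 (mod 626)
15^4 ≡ 545 (mod 626)
15^6 ≡ 555 (mod 626)
15^8 ≡ 301 (mod 626)
15^12 ≡ 33 (mod 626)
15^13 ≡ 495 (mod 626)
15^24 ≡ 463 (mod 626)
15^26 ≡ 259 (mod 626)
15^39 ≡ 501 (mod 626)
15^52 ≡ 99 (mod 626)
15^78 ≡ 601 (mod 626)
15^104 ≡ 411 (mod 626)
15^156 ≡ 625 (mod 626)
15^312 ≡ 1 (mod 626) ✓
Hence ord(15) = 312.

312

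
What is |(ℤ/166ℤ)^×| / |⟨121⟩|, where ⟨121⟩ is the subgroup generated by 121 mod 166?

By Lagrange's theorem, ord_166(121) divides φ(166) = φ(2)·φ(83) = 1·82 = 82 = 2 · 41.
Divisors of 82: 1, 2, 41, 82.
Evaluate successive powers at the divisors of 82:
121^1 ≡ 121
121^2 ≡ 33
121^41 ≡ 1
So ord_166(121) = 41, hence |⟨121⟩| = 41.
[(Z/166Z)^× : ⟨121⟩] = 82/41 = 2.

2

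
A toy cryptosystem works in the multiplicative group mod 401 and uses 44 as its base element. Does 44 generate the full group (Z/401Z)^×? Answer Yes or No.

No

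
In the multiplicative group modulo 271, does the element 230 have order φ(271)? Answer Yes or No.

φ(271) = 271 − 1 = 270 = 2 · 3^3 · 5.
An element g generates (Z/271Z)^× iff g^(270/q) ≢ 1 (mod 271) for each prime q ∈ {2, 3, 5}.
230^135 ≡ 270 (mod 271)  [q = 2: ≢ 1 ✓]
230^90 ≡ 1 (mod 271)  [q = 3: ≡ 1 ✗]
230^54 ≡ 244 (mod 271)  [q = 5: ≢ 1 ✓]
230^90 ≡ 1 shows ord(230) | 90, strictly less than φ(271); not a primitive root.

No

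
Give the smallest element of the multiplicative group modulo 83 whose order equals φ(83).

φ(83) = 83 − 1 = 82 = 2 · 41.
g is a primitive root iff g^(82/q) ≢ 1 (mod 83) for each prime q ∈ {2, 41}.
g = 2: 2^41 ≡ 82; 2^2 ≡ 4 — none is 1, so 2 is a primitive root.
The smallest primitive root modulo 83 is 2.

2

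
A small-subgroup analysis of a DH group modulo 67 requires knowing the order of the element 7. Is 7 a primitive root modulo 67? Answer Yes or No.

Yes

φ(67) = 67 − 1 = 66 = 2 · 3 · 11.
7 is a primitive root mod 67 iff 7^(φ(67)/q) ≢ 1 for every prime q | φ(67), i.e. q ∈ {2, 3, 11}.
7^33 ≡ 66 (mod 67)  [q = 2: ≢ 1 ✓]
7^22 ≡ 29 (mod 67)  [q = 3: ≢ 1 ✓]
7^6 ≡ 64 (mod 67)  [q = 11: ≢ 1 ✓]
All checks pass, so 7 has order 66 and is a primitive root modulo 67.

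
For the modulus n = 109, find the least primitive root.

φ(109) = 109 − 1 = 108 = 2^2 · 3^3.
g is a primitive root iff g^(108/q) ≢ 1 (mod 109) for each prime q ∈ {2, 3}.
g = 2: 2^54 ≡ 108; 2^36 ≡ 1 — hits 1, so not a primitive root.
g = 3: 3^54 ≡ 1 — hits 1, so not a primitive root.
g = 4: 4^54 ≡ 1 — hits 1, so not a primitive root.
g = 5: 5^54 ≡ 1 — hits 1, so not a primitive root.
g = 6: 6^54 ≡ 108; 6^36 ≡ 63 — none is 1, so 6 is a primitive root.
The smallest primitive root modulo 109 is 6.

6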